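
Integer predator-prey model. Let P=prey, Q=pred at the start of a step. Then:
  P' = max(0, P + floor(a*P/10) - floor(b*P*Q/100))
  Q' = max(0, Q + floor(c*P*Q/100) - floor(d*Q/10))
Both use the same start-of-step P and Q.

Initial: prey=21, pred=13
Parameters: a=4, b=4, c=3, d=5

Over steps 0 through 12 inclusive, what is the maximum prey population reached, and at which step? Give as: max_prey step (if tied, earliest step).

Answer: 30 12

Derivation:
Step 1: prey: 21+8-10=19; pred: 13+8-6=15
Step 2: prey: 19+7-11=15; pred: 15+8-7=16
Step 3: prey: 15+6-9=12; pred: 16+7-8=15
Step 4: prey: 12+4-7=9; pred: 15+5-7=13
Step 5: prey: 9+3-4=8; pred: 13+3-6=10
Step 6: prey: 8+3-3=8; pred: 10+2-5=7
Step 7: prey: 8+3-2=9; pred: 7+1-3=5
Step 8: prey: 9+3-1=11; pred: 5+1-2=4
Step 9: prey: 11+4-1=14; pred: 4+1-2=3
Step 10: prey: 14+5-1=18; pred: 3+1-1=3
Step 11: prey: 18+7-2=23; pred: 3+1-1=3
Step 12: prey: 23+9-2=30; pred: 3+2-1=4
Max prey = 30 at step 12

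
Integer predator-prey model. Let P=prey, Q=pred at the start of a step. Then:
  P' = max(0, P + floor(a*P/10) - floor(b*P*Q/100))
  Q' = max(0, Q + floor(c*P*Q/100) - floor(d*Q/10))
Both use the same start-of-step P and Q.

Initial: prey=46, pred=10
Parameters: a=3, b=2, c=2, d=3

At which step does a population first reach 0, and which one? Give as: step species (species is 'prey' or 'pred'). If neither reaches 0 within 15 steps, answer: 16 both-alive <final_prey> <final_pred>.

Answer: 5 prey

Derivation:
Step 1: prey: 46+13-9=50; pred: 10+9-3=16
Step 2: prey: 50+15-16=49; pred: 16+16-4=28
Step 3: prey: 49+14-27=36; pred: 28+27-8=47
Step 4: prey: 36+10-33=13; pred: 47+33-14=66
Step 5: prey: 13+3-17=0; pred: 66+17-19=64
First extinction: prey at step 5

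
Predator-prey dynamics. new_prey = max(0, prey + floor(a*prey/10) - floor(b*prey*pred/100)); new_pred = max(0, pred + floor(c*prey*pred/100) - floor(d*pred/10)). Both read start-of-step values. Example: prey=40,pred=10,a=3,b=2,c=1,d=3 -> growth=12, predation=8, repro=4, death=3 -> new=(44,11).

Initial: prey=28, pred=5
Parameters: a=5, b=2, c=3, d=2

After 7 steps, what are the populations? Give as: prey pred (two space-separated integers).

Answer: 0 148

Derivation:
Step 1: prey: 28+14-2=40; pred: 5+4-1=8
Step 2: prey: 40+20-6=54; pred: 8+9-1=16
Step 3: prey: 54+27-17=64; pred: 16+25-3=38
Step 4: prey: 64+32-48=48; pred: 38+72-7=103
Step 5: prey: 48+24-98=0; pred: 103+148-20=231
Step 6: prey: 0+0-0=0; pred: 231+0-46=185
Step 7: prey: 0+0-0=0; pred: 185+0-37=148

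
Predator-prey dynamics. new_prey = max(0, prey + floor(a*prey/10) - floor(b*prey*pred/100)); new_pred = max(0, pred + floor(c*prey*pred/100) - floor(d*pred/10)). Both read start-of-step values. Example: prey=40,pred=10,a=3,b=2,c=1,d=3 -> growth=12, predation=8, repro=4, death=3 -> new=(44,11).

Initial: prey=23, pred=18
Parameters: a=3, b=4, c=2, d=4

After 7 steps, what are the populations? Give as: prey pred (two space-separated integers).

Step 1: prey: 23+6-16=13; pred: 18+8-7=19
Step 2: prey: 13+3-9=7; pred: 19+4-7=16
Step 3: prey: 7+2-4=5; pred: 16+2-6=12
Step 4: prey: 5+1-2=4; pred: 12+1-4=9
Step 5: prey: 4+1-1=4; pred: 9+0-3=6
Step 6: prey: 4+1-0=5; pred: 6+0-2=4
Step 7: prey: 5+1-0=6; pred: 4+0-1=3

Answer: 6 3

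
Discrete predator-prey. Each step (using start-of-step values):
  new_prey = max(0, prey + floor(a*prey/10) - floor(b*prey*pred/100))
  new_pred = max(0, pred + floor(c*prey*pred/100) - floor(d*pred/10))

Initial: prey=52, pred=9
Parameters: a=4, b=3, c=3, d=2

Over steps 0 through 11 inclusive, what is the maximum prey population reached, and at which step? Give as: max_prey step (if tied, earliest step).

Step 1: prey: 52+20-14=58; pred: 9+14-1=22
Step 2: prey: 58+23-38=43; pred: 22+38-4=56
Step 3: prey: 43+17-72=0; pred: 56+72-11=117
Step 4: prey: 0+0-0=0; pred: 117+0-23=94
Step 5: prey: 0+0-0=0; pred: 94+0-18=76
Step 6: prey: 0+0-0=0; pred: 76+0-15=61
Step 7: prey: 0+0-0=0; pred: 61+0-12=49
Step 8: prey: 0+0-0=0; pred: 49+0-9=40
Step 9: prey: 0+0-0=0; pred: 40+0-8=32
Step 10: prey: 0+0-0=0; pred: 32+0-6=26
Step 11: prey: 0+0-0=0; pred: 26+0-5=21
Max prey = 58 at step 1

Answer: 58 1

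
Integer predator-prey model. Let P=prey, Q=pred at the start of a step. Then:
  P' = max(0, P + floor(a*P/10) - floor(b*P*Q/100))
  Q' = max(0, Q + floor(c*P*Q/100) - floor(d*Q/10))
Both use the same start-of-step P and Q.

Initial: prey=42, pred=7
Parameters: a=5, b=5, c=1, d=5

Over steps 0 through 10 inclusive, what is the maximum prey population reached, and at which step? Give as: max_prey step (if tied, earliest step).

Step 1: prey: 42+21-14=49; pred: 7+2-3=6
Step 2: prey: 49+24-14=59; pred: 6+2-3=5
Step 3: prey: 59+29-14=74; pred: 5+2-2=5
Step 4: prey: 74+37-18=93; pred: 5+3-2=6
Step 5: prey: 93+46-27=112; pred: 6+5-3=8
Step 6: prey: 112+56-44=124; pred: 8+8-4=12
Step 7: prey: 124+62-74=112; pred: 12+14-6=20
Step 8: prey: 112+56-112=56; pred: 20+22-10=32
Step 9: prey: 56+28-89=0; pred: 32+17-16=33
Step 10: prey: 0+0-0=0; pred: 33+0-16=17
Max prey = 124 at step 6

Answer: 124 6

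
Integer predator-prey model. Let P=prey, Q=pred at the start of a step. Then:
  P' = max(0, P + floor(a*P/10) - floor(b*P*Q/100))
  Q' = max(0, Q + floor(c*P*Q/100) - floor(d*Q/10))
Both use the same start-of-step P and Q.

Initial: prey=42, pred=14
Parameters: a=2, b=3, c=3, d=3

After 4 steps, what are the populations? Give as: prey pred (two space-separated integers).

Answer: 0 35

Derivation:
Step 1: prey: 42+8-17=33; pred: 14+17-4=27
Step 2: prey: 33+6-26=13; pred: 27+26-8=45
Step 3: prey: 13+2-17=0; pred: 45+17-13=49
Step 4: prey: 0+0-0=0; pred: 49+0-14=35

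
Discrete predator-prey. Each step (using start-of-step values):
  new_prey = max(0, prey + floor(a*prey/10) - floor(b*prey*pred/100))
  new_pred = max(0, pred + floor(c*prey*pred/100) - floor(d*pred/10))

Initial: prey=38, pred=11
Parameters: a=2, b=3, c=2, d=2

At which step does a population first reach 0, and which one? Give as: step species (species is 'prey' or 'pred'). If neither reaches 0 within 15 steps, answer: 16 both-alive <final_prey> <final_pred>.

Step 1: prey: 38+7-12=33; pred: 11+8-2=17
Step 2: prey: 33+6-16=23; pred: 17+11-3=25
Step 3: prey: 23+4-17=10; pred: 25+11-5=31
Step 4: prey: 10+2-9=3; pred: 31+6-6=31
Step 5: prey: 3+0-2=1; pred: 31+1-6=26
Step 6: prey: 1+0-0=1; pred: 26+0-5=21
Step 7: prey: 1+0-0=1; pred: 21+0-4=17
Step 8: prey: 1+0-0=1; pred: 17+0-3=14
Step 9: prey: 1+0-0=1; pred: 14+0-2=12
Step 10: prey: 1+0-0=1; pred: 12+0-2=10
Step 11: prey: 1+0-0=1; pred: 10+0-2=8
Step 12: prey: 1+0-0=1; pred: 8+0-1=7
Step 13: prey: 1+0-0=1; pred: 7+0-1=6
Step 14: prey: 1+0-0=1; pred: 6+0-1=5
Step 15: prey: 1+0-0=1; pred: 5+0-1=4
No extinction within 15 steps

Answer: 16 both-alive 1 4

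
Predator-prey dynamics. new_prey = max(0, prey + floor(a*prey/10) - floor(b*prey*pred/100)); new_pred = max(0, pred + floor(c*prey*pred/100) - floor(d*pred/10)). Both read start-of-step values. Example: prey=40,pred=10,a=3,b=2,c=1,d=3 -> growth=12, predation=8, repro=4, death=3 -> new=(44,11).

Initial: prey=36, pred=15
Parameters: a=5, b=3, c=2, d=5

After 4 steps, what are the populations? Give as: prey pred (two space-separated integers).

Step 1: prey: 36+18-16=38; pred: 15+10-7=18
Step 2: prey: 38+19-20=37; pred: 18+13-9=22
Step 3: prey: 37+18-24=31; pred: 22+16-11=27
Step 4: prey: 31+15-25=21; pred: 27+16-13=30

Answer: 21 30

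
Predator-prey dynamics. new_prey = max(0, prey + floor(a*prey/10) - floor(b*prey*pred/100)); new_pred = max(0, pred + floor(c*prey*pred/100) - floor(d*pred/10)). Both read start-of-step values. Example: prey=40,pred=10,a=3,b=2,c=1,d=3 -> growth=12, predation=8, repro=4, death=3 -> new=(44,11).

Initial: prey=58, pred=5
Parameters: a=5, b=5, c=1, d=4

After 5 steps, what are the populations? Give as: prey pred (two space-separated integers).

Step 1: prey: 58+29-14=73; pred: 5+2-2=5
Step 2: prey: 73+36-18=91; pred: 5+3-2=6
Step 3: prey: 91+45-27=109; pred: 6+5-2=9
Step 4: prey: 109+54-49=114; pred: 9+9-3=15
Step 5: prey: 114+57-85=86; pred: 15+17-6=26

Answer: 86 26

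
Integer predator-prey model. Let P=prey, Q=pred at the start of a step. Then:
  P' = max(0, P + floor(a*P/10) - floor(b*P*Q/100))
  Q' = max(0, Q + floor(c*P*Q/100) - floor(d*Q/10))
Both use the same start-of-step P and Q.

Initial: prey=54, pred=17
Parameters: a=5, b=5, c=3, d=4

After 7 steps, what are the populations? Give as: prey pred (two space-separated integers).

Answer: 0 6

Derivation:
Step 1: prey: 54+27-45=36; pred: 17+27-6=38
Step 2: prey: 36+18-68=0; pred: 38+41-15=64
Step 3: prey: 0+0-0=0; pred: 64+0-25=39
Step 4: prey: 0+0-0=0; pred: 39+0-15=24
Step 5: prey: 0+0-0=0; pred: 24+0-9=15
Step 6: prey: 0+0-0=0; pred: 15+0-6=9
Step 7: prey: 0+0-0=0; pred: 9+0-3=6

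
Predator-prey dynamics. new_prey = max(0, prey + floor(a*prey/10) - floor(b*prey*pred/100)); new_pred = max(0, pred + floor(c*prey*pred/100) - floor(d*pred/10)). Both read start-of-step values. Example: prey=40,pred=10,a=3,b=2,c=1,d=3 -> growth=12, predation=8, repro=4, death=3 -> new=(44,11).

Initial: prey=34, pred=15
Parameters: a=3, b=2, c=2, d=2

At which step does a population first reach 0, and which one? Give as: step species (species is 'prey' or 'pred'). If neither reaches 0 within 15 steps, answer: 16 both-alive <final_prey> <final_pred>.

Step 1: prey: 34+10-10=34; pred: 15+10-3=22
Step 2: prey: 34+10-14=30; pred: 22+14-4=32
Step 3: prey: 30+9-19=20; pred: 32+19-6=45
Step 4: prey: 20+6-18=8; pred: 45+18-9=54
Step 5: prey: 8+2-8=2; pred: 54+8-10=52
Step 6: prey: 2+0-2=0; pred: 52+2-10=44
First extinction: prey at step 6

Answer: 6 prey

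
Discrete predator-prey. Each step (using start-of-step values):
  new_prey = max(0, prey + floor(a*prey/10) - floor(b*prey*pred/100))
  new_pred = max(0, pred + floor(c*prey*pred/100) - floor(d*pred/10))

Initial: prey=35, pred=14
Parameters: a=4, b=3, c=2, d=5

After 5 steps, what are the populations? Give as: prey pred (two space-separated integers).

Step 1: prey: 35+14-14=35; pred: 14+9-7=16
Step 2: prey: 35+14-16=33; pred: 16+11-8=19
Step 3: prey: 33+13-18=28; pred: 19+12-9=22
Step 4: prey: 28+11-18=21; pred: 22+12-11=23
Step 5: prey: 21+8-14=15; pred: 23+9-11=21

Answer: 15 21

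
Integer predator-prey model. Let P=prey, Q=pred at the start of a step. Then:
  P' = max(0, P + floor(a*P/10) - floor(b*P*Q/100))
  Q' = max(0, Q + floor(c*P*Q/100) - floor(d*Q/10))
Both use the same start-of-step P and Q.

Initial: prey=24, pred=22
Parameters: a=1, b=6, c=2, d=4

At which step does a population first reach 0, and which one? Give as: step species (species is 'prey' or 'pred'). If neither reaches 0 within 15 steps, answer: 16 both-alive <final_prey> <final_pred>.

Answer: 1 prey

Derivation:
Step 1: prey: 24+2-31=0; pred: 22+10-8=24
First extinction: prey at step 1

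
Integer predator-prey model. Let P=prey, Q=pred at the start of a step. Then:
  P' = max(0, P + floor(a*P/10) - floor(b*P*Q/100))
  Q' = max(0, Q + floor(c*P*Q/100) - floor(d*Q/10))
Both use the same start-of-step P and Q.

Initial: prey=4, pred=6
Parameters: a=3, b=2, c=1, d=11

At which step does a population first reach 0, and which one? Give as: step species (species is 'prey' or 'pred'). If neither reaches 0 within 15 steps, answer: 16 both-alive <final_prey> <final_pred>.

Step 1: prey: 4+1-0=5; pred: 6+0-6=0
First extinction: pred at step 1

Answer: 1 pred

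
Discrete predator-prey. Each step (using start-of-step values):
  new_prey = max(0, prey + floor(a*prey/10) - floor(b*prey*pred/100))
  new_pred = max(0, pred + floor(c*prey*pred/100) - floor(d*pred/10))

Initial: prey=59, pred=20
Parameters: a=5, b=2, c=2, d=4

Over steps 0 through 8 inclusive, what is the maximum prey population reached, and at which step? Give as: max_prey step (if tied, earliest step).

Step 1: prey: 59+29-23=65; pred: 20+23-8=35
Step 2: prey: 65+32-45=52; pred: 35+45-14=66
Step 3: prey: 52+26-68=10; pred: 66+68-26=108
Step 4: prey: 10+5-21=0; pred: 108+21-43=86
Step 5: prey: 0+0-0=0; pred: 86+0-34=52
Step 6: prey: 0+0-0=0; pred: 52+0-20=32
Step 7: prey: 0+0-0=0; pred: 32+0-12=20
Step 8: prey: 0+0-0=0; pred: 20+0-8=12
Max prey = 65 at step 1

Answer: 65 1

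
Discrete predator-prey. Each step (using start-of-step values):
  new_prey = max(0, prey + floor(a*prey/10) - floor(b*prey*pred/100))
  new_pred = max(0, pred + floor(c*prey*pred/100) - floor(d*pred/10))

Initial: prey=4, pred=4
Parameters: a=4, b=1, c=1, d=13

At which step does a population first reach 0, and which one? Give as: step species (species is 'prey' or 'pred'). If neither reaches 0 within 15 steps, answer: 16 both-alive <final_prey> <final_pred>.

Step 1: prey: 4+1-0=5; pred: 4+0-5=0
First extinction: pred at step 1

Answer: 1 pred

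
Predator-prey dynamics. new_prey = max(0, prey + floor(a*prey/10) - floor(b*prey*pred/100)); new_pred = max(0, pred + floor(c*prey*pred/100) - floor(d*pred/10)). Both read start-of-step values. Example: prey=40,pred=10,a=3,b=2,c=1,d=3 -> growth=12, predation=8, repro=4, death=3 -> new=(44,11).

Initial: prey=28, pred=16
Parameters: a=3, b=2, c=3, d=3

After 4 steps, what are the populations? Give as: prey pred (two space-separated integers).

Answer: 3 55

Derivation:
Step 1: prey: 28+8-8=28; pred: 16+13-4=25
Step 2: prey: 28+8-14=22; pred: 25+21-7=39
Step 3: prey: 22+6-17=11; pred: 39+25-11=53
Step 4: prey: 11+3-11=3; pred: 53+17-15=55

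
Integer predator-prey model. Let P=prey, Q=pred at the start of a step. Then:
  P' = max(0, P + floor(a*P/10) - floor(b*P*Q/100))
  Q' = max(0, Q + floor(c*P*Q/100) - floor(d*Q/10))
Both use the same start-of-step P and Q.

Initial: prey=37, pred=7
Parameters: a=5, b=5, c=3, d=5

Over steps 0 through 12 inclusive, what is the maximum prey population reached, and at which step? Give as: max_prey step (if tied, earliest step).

Step 1: prey: 37+18-12=43; pred: 7+7-3=11
Step 2: prey: 43+21-23=41; pred: 11+14-5=20
Step 3: prey: 41+20-41=20; pred: 20+24-10=34
Step 4: prey: 20+10-34=0; pred: 34+20-17=37
Step 5: prey: 0+0-0=0; pred: 37+0-18=19
Step 6: prey: 0+0-0=0; pred: 19+0-9=10
Step 7: prey: 0+0-0=0; pred: 10+0-5=5
Step 8: prey: 0+0-0=0; pred: 5+0-2=3
Step 9: prey: 0+0-0=0; pred: 3+0-1=2
Step 10: prey: 0+0-0=0; pred: 2+0-1=1
Step 11: prey: 0+0-0=0; pred: 1+0-0=1
Step 12: prey: 0+0-0=0; pred: 1+0-0=1
Max prey = 43 at step 1

Answer: 43 1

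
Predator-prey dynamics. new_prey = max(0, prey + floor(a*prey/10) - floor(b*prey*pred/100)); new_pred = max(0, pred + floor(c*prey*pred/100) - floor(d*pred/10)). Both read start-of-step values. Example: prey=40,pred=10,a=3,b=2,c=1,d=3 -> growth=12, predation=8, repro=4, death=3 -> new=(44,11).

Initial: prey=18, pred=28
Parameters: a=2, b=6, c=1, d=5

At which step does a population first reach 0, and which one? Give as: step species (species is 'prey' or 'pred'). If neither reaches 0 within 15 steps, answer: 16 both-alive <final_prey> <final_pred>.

Answer: 1 prey

Derivation:
Step 1: prey: 18+3-30=0; pred: 28+5-14=19
First extinction: prey at step 1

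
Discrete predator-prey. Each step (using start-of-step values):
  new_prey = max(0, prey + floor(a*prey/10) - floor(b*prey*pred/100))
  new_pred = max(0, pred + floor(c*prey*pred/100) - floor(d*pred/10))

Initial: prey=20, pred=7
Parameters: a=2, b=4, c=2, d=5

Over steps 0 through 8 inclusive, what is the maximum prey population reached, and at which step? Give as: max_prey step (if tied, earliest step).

Answer: 26 8

Derivation:
Step 1: prey: 20+4-5=19; pred: 7+2-3=6
Step 2: prey: 19+3-4=18; pred: 6+2-3=5
Step 3: prey: 18+3-3=18; pred: 5+1-2=4
Step 4: prey: 18+3-2=19; pred: 4+1-2=3
Step 5: prey: 19+3-2=20; pred: 3+1-1=3
Step 6: prey: 20+4-2=22; pred: 3+1-1=3
Step 7: prey: 22+4-2=24; pred: 3+1-1=3
Step 8: prey: 24+4-2=26; pred: 3+1-1=3
Max prey = 26 at step 8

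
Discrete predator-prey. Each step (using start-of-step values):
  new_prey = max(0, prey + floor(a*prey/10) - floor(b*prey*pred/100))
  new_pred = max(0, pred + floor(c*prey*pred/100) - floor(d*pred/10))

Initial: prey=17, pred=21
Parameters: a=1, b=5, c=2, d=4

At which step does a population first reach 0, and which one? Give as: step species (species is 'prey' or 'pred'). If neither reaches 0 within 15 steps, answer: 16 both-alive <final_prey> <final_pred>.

Answer: 2 prey

Derivation:
Step 1: prey: 17+1-17=1; pred: 21+7-8=20
Step 2: prey: 1+0-1=0; pred: 20+0-8=12
First extinction: prey at step 2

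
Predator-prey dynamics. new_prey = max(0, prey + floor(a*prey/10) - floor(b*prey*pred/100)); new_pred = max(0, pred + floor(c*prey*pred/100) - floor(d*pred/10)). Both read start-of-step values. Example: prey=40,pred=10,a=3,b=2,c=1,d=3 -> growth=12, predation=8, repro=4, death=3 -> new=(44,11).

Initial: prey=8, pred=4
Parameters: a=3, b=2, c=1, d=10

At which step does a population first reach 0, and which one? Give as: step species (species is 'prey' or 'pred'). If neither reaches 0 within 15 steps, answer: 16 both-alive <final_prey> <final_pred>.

Step 1: prey: 8+2-0=10; pred: 4+0-4=0
First extinction: pred at step 1

Answer: 1 pred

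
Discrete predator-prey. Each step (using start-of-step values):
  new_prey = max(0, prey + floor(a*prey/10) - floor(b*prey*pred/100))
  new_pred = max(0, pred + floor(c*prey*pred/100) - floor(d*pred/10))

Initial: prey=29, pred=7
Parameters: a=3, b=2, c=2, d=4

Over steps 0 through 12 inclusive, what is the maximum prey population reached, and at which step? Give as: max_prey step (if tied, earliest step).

Answer: 40 3

Derivation:
Step 1: prey: 29+8-4=33; pred: 7+4-2=9
Step 2: prey: 33+9-5=37; pred: 9+5-3=11
Step 3: prey: 37+11-8=40; pred: 11+8-4=15
Step 4: prey: 40+12-12=40; pred: 15+12-6=21
Step 5: prey: 40+12-16=36; pred: 21+16-8=29
Step 6: prey: 36+10-20=26; pred: 29+20-11=38
Step 7: prey: 26+7-19=14; pred: 38+19-15=42
Step 8: prey: 14+4-11=7; pred: 42+11-16=37
Step 9: prey: 7+2-5=4; pred: 37+5-14=28
Step 10: prey: 4+1-2=3; pred: 28+2-11=19
Step 11: prey: 3+0-1=2; pred: 19+1-7=13
Step 12: prey: 2+0-0=2; pred: 13+0-5=8
Max prey = 40 at step 3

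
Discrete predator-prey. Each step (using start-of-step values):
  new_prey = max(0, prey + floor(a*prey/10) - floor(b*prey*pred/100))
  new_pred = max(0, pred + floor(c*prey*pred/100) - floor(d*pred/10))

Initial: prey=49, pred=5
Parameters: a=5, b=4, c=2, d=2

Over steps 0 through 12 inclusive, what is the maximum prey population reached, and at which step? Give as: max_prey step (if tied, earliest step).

Answer: 76 2

Derivation:
Step 1: prey: 49+24-9=64; pred: 5+4-1=8
Step 2: prey: 64+32-20=76; pred: 8+10-1=17
Step 3: prey: 76+38-51=63; pred: 17+25-3=39
Step 4: prey: 63+31-98=0; pred: 39+49-7=81
Step 5: prey: 0+0-0=0; pred: 81+0-16=65
Step 6: prey: 0+0-0=0; pred: 65+0-13=52
Step 7: prey: 0+0-0=0; pred: 52+0-10=42
Step 8: prey: 0+0-0=0; pred: 42+0-8=34
Step 9: prey: 0+0-0=0; pred: 34+0-6=28
Step 10: prey: 0+0-0=0; pred: 28+0-5=23
Step 11: prey: 0+0-0=0; pred: 23+0-4=19
Step 12: prey: 0+0-0=0; pred: 19+0-3=16
Max prey = 76 at step 2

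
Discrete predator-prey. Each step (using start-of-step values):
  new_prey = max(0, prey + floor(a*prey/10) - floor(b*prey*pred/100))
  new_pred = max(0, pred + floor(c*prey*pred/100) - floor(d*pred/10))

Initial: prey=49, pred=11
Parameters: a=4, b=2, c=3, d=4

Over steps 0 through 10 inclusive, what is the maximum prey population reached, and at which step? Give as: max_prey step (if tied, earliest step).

Answer: 58 1

Derivation:
Step 1: prey: 49+19-10=58; pred: 11+16-4=23
Step 2: prey: 58+23-26=55; pred: 23+40-9=54
Step 3: prey: 55+22-59=18; pred: 54+89-21=122
Step 4: prey: 18+7-43=0; pred: 122+65-48=139
Step 5: prey: 0+0-0=0; pred: 139+0-55=84
Step 6: prey: 0+0-0=0; pred: 84+0-33=51
Step 7: prey: 0+0-0=0; pred: 51+0-20=31
Step 8: prey: 0+0-0=0; pred: 31+0-12=19
Step 9: prey: 0+0-0=0; pred: 19+0-7=12
Step 10: prey: 0+0-0=0; pred: 12+0-4=8
Max prey = 58 at step 1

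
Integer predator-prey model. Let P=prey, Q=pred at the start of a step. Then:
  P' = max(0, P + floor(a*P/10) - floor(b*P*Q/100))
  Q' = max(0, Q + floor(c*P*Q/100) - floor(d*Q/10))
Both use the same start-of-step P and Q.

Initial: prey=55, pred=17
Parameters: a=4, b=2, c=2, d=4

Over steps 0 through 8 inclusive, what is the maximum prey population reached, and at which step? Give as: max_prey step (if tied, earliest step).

Answer: 59 1

Derivation:
Step 1: prey: 55+22-18=59; pred: 17+18-6=29
Step 2: prey: 59+23-34=48; pred: 29+34-11=52
Step 3: prey: 48+19-49=18; pred: 52+49-20=81
Step 4: prey: 18+7-29=0; pred: 81+29-32=78
Step 5: prey: 0+0-0=0; pred: 78+0-31=47
Step 6: prey: 0+0-0=0; pred: 47+0-18=29
Step 7: prey: 0+0-0=0; pred: 29+0-11=18
Step 8: prey: 0+0-0=0; pred: 18+0-7=11
Max prey = 59 at step 1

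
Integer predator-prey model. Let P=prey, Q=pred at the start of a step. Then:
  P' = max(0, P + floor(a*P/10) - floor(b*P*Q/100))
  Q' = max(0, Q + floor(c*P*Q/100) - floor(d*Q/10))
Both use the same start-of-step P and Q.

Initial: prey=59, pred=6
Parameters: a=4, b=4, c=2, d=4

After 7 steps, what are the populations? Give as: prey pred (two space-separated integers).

Step 1: prey: 59+23-14=68; pred: 6+7-2=11
Step 2: prey: 68+27-29=66; pred: 11+14-4=21
Step 3: prey: 66+26-55=37; pred: 21+27-8=40
Step 4: prey: 37+14-59=0; pred: 40+29-16=53
Step 5: prey: 0+0-0=0; pred: 53+0-21=32
Step 6: prey: 0+0-0=0; pred: 32+0-12=20
Step 7: prey: 0+0-0=0; pred: 20+0-8=12

Answer: 0 12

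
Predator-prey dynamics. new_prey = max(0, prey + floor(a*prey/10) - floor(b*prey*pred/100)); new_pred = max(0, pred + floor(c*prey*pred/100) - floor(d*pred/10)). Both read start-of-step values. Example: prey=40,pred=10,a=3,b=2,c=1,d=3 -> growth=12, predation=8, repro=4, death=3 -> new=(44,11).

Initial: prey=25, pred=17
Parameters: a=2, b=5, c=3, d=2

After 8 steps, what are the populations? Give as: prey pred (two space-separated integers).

Answer: 0 9

Derivation:
Step 1: prey: 25+5-21=9; pred: 17+12-3=26
Step 2: prey: 9+1-11=0; pred: 26+7-5=28
Step 3: prey: 0+0-0=0; pred: 28+0-5=23
Step 4: prey: 0+0-0=0; pred: 23+0-4=19
Step 5: prey: 0+0-0=0; pred: 19+0-3=16
Step 6: prey: 0+0-0=0; pred: 16+0-3=13
Step 7: prey: 0+0-0=0; pred: 13+0-2=11
Step 8: prey: 0+0-0=0; pred: 11+0-2=9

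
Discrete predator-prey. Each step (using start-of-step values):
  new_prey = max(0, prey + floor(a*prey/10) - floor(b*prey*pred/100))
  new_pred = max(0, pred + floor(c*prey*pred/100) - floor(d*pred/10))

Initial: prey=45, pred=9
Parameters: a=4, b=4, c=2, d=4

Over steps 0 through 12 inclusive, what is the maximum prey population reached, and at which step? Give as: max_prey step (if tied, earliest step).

Step 1: prey: 45+18-16=47; pred: 9+8-3=14
Step 2: prey: 47+18-26=39; pred: 14+13-5=22
Step 3: prey: 39+15-34=20; pred: 22+17-8=31
Step 4: prey: 20+8-24=4; pred: 31+12-12=31
Step 5: prey: 4+1-4=1; pred: 31+2-12=21
Step 6: prey: 1+0-0=1; pred: 21+0-8=13
Step 7: prey: 1+0-0=1; pred: 13+0-5=8
Step 8: prey: 1+0-0=1; pred: 8+0-3=5
Step 9: prey: 1+0-0=1; pred: 5+0-2=3
Step 10: prey: 1+0-0=1; pred: 3+0-1=2
Step 11: prey: 1+0-0=1; pred: 2+0-0=2
Step 12: prey: 1+0-0=1; pred: 2+0-0=2
Max prey = 47 at step 1

Answer: 47 1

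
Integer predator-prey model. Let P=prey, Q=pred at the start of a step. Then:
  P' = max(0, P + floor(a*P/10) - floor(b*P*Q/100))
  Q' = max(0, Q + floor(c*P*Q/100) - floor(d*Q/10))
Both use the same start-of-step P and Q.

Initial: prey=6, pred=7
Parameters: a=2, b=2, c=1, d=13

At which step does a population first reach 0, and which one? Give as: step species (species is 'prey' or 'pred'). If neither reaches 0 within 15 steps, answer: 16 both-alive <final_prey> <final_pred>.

Answer: 1 pred

Derivation:
Step 1: prey: 6+1-0=7; pred: 7+0-9=0
First extinction: pred at step 1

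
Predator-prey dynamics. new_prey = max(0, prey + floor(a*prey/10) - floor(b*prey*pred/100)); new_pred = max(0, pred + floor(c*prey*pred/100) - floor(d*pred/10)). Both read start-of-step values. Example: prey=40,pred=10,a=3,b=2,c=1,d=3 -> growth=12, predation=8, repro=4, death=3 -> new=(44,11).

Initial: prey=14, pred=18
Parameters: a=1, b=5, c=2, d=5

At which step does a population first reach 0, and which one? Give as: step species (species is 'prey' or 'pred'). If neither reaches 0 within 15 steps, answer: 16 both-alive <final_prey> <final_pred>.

Answer: 16 both-alive 1 1

Derivation:
Step 1: prey: 14+1-12=3; pred: 18+5-9=14
Step 2: prey: 3+0-2=1; pred: 14+0-7=7
Step 3: prey: 1+0-0=1; pred: 7+0-3=4
Step 4: prey: 1+0-0=1; pred: 4+0-2=2
Step 5: prey: 1+0-0=1; pred: 2+0-1=1
Step 6: prey: 1+0-0=1; pred: 1+0-0=1
Steps 7-15: state stable at prey=1, pred=1 (no change)
No extinction within 15 steps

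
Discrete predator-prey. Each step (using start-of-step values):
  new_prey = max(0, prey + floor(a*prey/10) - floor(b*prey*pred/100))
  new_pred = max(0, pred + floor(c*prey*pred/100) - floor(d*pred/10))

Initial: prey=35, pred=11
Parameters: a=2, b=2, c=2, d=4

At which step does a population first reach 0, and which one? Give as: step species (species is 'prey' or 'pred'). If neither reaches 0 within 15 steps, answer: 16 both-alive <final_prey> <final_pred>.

Step 1: prey: 35+7-7=35; pred: 11+7-4=14
Step 2: prey: 35+7-9=33; pred: 14+9-5=18
Step 3: prey: 33+6-11=28; pred: 18+11-7=22
Step 4: prey: 28+5-12=21; pred: 22+12-8=26
Step 5: prey: 21+4-10=15; pred: 26+10-10=26
Step 6: prey: 15+3-7=11; pred: 26+7-10=23
Step 7: prey: 11+2-5=8; pred: 23+5-9=19
Step 8: prey: 8+1-3=6; pred: 19+3-7=15
Step 9: prey: 6+1-1=6; pred: 15+1-6=10
Step 10: prey: 6+1-1=6; pred: 10+1-4=7
Step 11: prey: 6+1-0=7; pred: 7+0-2=5
Step 12: prey: 7+1-0=8; pred: 5+0-2=3
Step 13: prey: 8+1-0=9; pred: 3+0-1=2
Step 14: prey: 9+1-0=10; pred: 2+0-0=2
Step 15: prey: 10+2-0=12; pred: 2+0-0=2
No extinction within 15 steps

Answer: 16 both-alive 12 2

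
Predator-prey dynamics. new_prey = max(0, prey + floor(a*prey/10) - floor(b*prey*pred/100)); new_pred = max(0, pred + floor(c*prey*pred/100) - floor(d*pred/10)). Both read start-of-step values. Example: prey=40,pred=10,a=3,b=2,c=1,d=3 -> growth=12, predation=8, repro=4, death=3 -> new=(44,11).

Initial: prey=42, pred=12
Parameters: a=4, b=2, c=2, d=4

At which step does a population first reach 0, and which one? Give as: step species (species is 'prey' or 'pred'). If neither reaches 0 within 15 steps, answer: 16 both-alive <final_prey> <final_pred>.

Step 1: prey: 42+16-10=48; pred: 12+10-4=18
Step 2: prey: 48+19-17=50; pred: 18+17-7=28
Step 3: prey: 50+20-28=42; pred: 28+28-11=45
Step 4: prey: 42+16-37=21; pred: 45+37-18=64
Step 5: prey: 21+8-26=3; pred: 64+26-25=65
Step 6: prey: 3+1-3=1; pred: 65+3-26=42
Step 7: prey: 1+0-0=1; pred: 42+0-16=26
Step 8: prey: 1+0-0=1; pred: 26+0-10=16
Step 9: prey: 1+0-0=1; pred: 16+0-6=10
Step 10: prey: 1+0-0=1; pred: 10+0-4=6
Step 11: prey: 1+0-0=1; pred: 6+0-2=4
Step 12: prey: 1+0-0=1; pred: 4+0-1=3
Step 13: prey: 1+0-0=1; pred: 3+0-1=2
Step 14: prey: 1+0-0=1; pred: 2+0-0=2
Steps 15-15: state stable at prey=1, pred=2 (no change)
No extinction within 15 steps

Answer: 16 both-alive 1 2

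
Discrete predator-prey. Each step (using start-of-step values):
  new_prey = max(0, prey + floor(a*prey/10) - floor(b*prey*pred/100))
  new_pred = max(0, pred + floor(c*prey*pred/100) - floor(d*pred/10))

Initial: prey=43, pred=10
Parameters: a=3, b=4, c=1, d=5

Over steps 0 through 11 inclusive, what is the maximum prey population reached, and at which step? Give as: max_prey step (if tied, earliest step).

Answer: 105 11

Derivation:
Step 1: prey: 43+12-17=38; pred: 10+4-5=9
Step 2: prey: 38+11-13=36; pred: 9+3-4=8
Step 3: prey: 36+10-11=35; pred: 8+2-4=6
Step 4: prey: 35+10-8=37; pred: 6+2-3=5
Step 5: prey: 37+11-7=41; pred: 5+1-2=4
Step 6: prey: 41+12-6=47; pred: 4+1-2=3
Step 7: prey: 47+14-5=56; pred: 3+1-1=3
Step 8: prey: 56+16-6=66; pred: 3+1-1=3
Step 9: prey: 66+19-7=78; pred: 3+1-1=3
Step 10: prey: 78+23-9=92; pred: 3+2-1=4
Step 11: prey: 92+27-14=105; pred: 4+3-2=5
Max prey = 105 at step 11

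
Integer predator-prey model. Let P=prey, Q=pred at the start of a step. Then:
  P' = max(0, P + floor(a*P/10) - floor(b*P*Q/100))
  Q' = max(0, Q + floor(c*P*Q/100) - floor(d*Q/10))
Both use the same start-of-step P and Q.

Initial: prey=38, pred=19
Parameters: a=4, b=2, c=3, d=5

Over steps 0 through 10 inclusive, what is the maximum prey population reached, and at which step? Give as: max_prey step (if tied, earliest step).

Answer: 39 1

Derivation:
Step 1: prey: 38+15-14=39; pred: 19+21-9=31
Step 2: prey: 39+15-24=30; pred: 31+36-15=52
Step 3: prey: 30+12-31=11; pred: 52+46-26=72
Step 4: prey: 11+4-15=0; pred: 72+23-36=59
Step 5: prey: 0+0-0=0; pred: 59+0-29=30
Step 6: prey: 0+0-0=0; pred: 30+0-15=15
Step 7: prey: 0+0-0=0; pred: 15+0-7=8
Step 8: prey: 0+0-0=0; pred: 8+0-4=4
Step 9: prey: 0+0-0=0; pred: 4+0-2=2
Step 10: prey: 0+0-0=0; pred: 2+0-1=1
Max prey = 39 at step 1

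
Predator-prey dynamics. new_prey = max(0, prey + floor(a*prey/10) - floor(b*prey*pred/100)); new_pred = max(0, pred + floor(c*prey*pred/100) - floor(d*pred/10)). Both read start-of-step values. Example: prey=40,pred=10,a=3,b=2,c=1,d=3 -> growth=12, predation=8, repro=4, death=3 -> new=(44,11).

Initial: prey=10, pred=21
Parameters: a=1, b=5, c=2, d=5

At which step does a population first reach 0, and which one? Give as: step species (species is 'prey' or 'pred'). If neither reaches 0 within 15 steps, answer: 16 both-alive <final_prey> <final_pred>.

Answer: 16 both-alive 1 1

Derivation:
Step 1: prey: 10+1-10=1; pred: 21+4-10=15
Step 2: prey: 1+0-0=1; pred: 15+0-7=8
Step 3: prey: 1+0-0=1; pred: 8+0-4=4
Step 4: prey: 1+0-0=1; pred: 4+0-2=2
Step 5: prey: 1+0-0=1; pred: 2+0-1=1
Step 6: prey: 1+0-0=1; pred: 1+0-0=1
Steps 7-15: state stable at prey=1, pred=1 (no change)
No extinction within 15 steps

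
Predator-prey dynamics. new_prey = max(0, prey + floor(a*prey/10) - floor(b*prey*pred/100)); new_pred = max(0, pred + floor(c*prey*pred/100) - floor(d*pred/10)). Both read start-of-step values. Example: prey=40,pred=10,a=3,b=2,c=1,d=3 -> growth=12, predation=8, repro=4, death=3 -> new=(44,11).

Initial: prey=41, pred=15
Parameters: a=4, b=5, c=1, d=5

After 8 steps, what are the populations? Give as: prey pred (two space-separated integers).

Step 1: prey: 41+16-30=27; pred: 15+6-7=14
Step 2: prey: 27+10-18=19; pred: 14+3-7=10
Step 3: prey: 19+7-9=17; pred: 10+1-5=6
Step 4: prey: 17+6-5=18; pred: 6+1-3=4
Step 5: prey: 18+7-3=22; pred: 4+0-2=2
Step 6: prey: 22+8-2=28; pred: 2+0-1=1
Step 7: prey: 28+11-1=38; pred: 1+0-0=1
Step 8: prey: 38+15-1=52; pred: 1+0-0=1

Answer: 52 1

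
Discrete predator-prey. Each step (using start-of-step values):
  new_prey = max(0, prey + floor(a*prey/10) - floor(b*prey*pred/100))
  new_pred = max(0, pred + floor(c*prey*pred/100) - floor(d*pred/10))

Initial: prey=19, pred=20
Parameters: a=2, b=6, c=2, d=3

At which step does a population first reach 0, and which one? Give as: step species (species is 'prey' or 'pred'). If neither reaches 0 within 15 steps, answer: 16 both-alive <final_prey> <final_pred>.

Answer: 1 prey

Derivation:
Step 1: prey: 19+3-22=0; pred: 20+7-6=21
First extinction: prey at step 1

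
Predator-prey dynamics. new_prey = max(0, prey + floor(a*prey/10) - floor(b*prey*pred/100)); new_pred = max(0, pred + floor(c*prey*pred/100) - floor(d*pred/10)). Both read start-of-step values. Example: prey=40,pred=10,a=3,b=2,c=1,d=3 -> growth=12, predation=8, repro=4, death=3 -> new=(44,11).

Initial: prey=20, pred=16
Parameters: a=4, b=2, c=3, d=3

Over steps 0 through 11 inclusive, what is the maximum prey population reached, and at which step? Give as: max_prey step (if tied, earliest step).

Answer: 22 1

Derivation:
Step 1: prey: 20+8-6=22; pred: 16+9-4=21
Step 2: prey: 22+8-9=21; pred: 21+13-6=28
Step 3: prey: 21+8-11=18; pred: 28+17-8=37
Step 4: prey: 18+7-13=12; pred: 37+19-11=45
Step 5: prey: 12+4-10=6; pred: 45+16-13=48
Step 6: prey: 6+2-5=3; pred: 48+8-14=42
Step 7: prey: 3+1-2=2; pred: 42+3-12=33
Step 8: prey: 2+0-1=1; pred: 33+1-9=25
Step 9: prey: 1+0-0=1; pred: 25+0-7=18
Step 10: prey: 1+0-0=1; pred: 18+0-5=13
Step 11: prey: 1+0-0=1; pred: 13+0-3=10
Max prey = 22 at step 1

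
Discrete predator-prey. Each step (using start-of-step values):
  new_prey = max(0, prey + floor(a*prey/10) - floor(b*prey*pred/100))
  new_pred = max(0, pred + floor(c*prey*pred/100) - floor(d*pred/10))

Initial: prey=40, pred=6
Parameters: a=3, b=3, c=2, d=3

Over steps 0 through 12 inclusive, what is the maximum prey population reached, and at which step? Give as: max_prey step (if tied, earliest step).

Answer: 46 2

Derivation:
Step 1: prey: 40+12-7=45; pred: 6+4-1=9
Step 2: prey: 45+13-12=46; pred: 9+8-2=15
Step 3: prey: 46+13-20=39; pred: 15+13-4=24
Step 4: prey: 39+11-28=22; pred: 24+18-7=35
Step 5: prey: 22+6-23=5; pred: 35+15-10=40
Step 6: prey: 5+1-6=0; pred: 40+4-12=32
Step 7: prey: 0+0-0=0; pred: 32+0-9=23
Step 8: prey: 0+0-0=0; pred: 23+0-6=17
Step 9: prey: 0+0-0=0; pred: 17+0-5=12
Step 10: prey: 0+0-0=0; pred: 12+0-3=9
Step 11: prey: 0+0-0=0; pred: 9+0-2=7
Step 12: prey: 0+0-0=0; pred: 7+0-2=5
Max prey = 46 at step 2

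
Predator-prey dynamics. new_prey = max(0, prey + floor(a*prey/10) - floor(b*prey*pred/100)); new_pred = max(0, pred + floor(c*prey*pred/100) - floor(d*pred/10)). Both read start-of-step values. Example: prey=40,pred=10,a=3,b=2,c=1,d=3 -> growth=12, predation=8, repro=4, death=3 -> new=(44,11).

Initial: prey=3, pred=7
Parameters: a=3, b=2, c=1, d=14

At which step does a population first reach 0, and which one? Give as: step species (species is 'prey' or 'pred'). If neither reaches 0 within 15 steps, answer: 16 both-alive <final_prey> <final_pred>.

Answer: 1 pred

Derivation:
Step 1: prey: 3+0-0=3; pred: 7+0-9=0
First extinction: pred at step 1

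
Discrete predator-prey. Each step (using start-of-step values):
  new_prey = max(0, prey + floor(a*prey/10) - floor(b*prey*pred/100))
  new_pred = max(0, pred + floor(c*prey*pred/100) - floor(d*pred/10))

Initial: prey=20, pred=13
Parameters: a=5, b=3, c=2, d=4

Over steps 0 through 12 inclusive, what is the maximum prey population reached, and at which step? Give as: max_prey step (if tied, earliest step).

Step 1: prey: 20+10-7=23; pred: 13+5-5=13
Step 2: prey: 23+11-8=26; pred: 13+5-5=13
Step 3: prey: 26+13-10=29; pred: 13+6-5=14
Step 4: prey: 29+14-12=31; pred: 14+8-5=17
Step 5: prey: 31+15-15=31; pred: 17+10-6=21
Step 6: prey: 31+15-19=27; pred: 21+13-8=26
Step 7: prey: 27+13-21=19; pred: 26+14-10=30
Step 8: prey: 19+9-17=11; pred: 30+11-12=29
Step 9: prey: 11+5-9=7; pred: 29+6-11=24
Step 10: prey: 7+3-5=5; pred: 24+3-9=18
Step 11: prey: 5+2-2=5; pred: 18+1-7=12
Step 12: prey: 5+2-1=6; pred: 12+1-4=9
Max prey = 31 at step 4

Answer: 31 4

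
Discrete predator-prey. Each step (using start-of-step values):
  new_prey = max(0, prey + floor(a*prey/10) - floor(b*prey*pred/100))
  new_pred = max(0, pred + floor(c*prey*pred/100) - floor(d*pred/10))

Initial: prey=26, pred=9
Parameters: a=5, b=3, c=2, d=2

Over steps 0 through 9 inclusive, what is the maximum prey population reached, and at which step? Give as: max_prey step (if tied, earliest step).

Step 1: prey: 26+13-7=32; pred: 9+4-1=12
Step 2: prey: 32+16-11=37; pred: 12+7-2=17
Step 3: prey: 37+18-18=37; pred: 17+12-3=26
Step 4: prey: 37+18-28=27; pred: 26+19-5=40
Step 5: prey: 27+13-32=8; pred: 40+21-8=53
Step 6: prey: 8+4-12=0; pred: 53+8-10=51
Step 7: prey: 0+0-0=0; pred: 51+0-10=41
Step 8: prey: 0+0-0=0; pred: 41+0-8=33
Step 9: prey: 0+0-0=0; pred: 33+0-6=27
Max prey = 37 at step 2

Answer: 37 2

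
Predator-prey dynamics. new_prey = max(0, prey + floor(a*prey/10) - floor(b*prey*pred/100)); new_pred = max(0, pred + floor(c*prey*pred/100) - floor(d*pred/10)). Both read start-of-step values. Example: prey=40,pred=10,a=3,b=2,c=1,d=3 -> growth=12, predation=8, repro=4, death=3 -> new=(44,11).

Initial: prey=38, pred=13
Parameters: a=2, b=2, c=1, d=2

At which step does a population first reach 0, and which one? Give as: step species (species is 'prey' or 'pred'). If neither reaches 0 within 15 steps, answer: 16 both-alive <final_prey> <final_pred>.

Answer: 16 both-alive 8 6

Derivation:
Step 1: prey: 38+7-9=36; pred: 13+4-2=15
Step 2: prey: 36+7-10=33; pred: 15+5-3=17
Step 3: prey: 33+6-11=28; pred: 17+5-3=19
Step 4: prey: 28+5-10=23; pred: 19+5-3=21
Step 5: prey: 23+4-9=18; pred: 21+4-4=21
Step 6: prey: 18+3-7=14; pred: 21+3-4=20
Step 7: prey: 14+2-5=11; pred: 20+2-4=18
Step 8: prey: 11+2-3=10; pred: 18+1-3=16
Step 9: prey: 10+2-3=9; pred: 16+1-3=14
Step 10: prey: 9+1-2=8; pred: 14+1-2=13
Step 11: prey: 8+1-2=7; pred: 13+1-2=12
Step 12: prey: 7+1-1=7; pred: 12+0-2=10
Step 13: prey: 7+1-1=7; pred: 10+0-2=8
Step 14: prey: 7+1-1=7; pred: 8+0-1=7
Step 15: prey: 7+1-0=8; pred: 7+0-1=6
No extinction within 15 steps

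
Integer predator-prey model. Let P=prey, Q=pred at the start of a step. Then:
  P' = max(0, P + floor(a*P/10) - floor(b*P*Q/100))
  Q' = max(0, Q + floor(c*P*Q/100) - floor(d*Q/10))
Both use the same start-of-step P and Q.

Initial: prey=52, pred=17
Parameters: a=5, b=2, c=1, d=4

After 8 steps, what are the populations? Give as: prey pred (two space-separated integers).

Answer: 8 32

Derivation:
Step 1: prey: 52+26-17=61; pred: 17+8-6=19
Step 2: prey: 61+30-23=68; pred: 19+11-7=23
Step 3: prey: 68+34-31=71; pred: 23+15-9=29
Step 4: prey: 71+35-41=65; pred: 29+20-11=38
Step 5: prey: 65+32-49=48; pred: 38+24-15=47
Step 6: prey: 48+24-45=27; pred: 47+22-18=51
Step 7: prey: 27+13-27=13; pred: 51+13-20=44
Step 8: prey: 13+6-11=8; pred: 44+5-17=32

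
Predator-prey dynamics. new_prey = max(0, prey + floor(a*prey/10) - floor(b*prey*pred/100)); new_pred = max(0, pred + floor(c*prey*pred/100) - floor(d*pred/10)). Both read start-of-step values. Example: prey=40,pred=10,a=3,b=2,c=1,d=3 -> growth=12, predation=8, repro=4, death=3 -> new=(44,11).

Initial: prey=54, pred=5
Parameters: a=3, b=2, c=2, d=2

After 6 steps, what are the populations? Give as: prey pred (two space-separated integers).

Step 1: prey: 54+16-5=65; pred: 5+5-1=9
Step 2: prey: 65+19-11=73; pred: 9+11-1=19
Step 3: prey: 73+21-27=67; pred: 19+27-3=43
Step 4: prey: 67+20-57=30; pred: 43+57-8=92
Step 5: prey: 30+9-55=0; pred: 92+55-18=129
Step 6: prey: 0+0-0=0; pred: 129+0-25=104

Answer: 0 104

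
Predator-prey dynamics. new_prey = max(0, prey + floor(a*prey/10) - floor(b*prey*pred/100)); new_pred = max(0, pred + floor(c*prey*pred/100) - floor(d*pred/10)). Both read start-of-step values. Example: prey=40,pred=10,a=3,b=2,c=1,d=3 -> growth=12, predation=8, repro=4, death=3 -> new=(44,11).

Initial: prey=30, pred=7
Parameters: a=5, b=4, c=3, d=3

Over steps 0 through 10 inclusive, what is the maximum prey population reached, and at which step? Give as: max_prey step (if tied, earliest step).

Answer: 39 2

Derivation:
Step 1: prey: 30+15-8=37; pred: 7+6-2=11
Step 2: prey: 37+18-16=39; pred: 11+12-3=20
Step 3: prey: 39+19-31=27; pred: 20+23-6=37
Step 4: prey: 27+13-39=1; pred: 37+29-11=55
Step 5: prey: 1+0-2=0; pred: 55+1-16=40
Step 6: prey: 0+0-0=0; pred: 40+0-12=28
Step 7: prey: 0+0-0=0; pred: 28+0-8=20
Step 8: prey: 0+0-0=0; pred: 20+0-6=14
Step 9: prey: 0+0-0=0; pred: 14+0-4=10
Step 10: prey: 0+0-0=0; pred: 10+0-3=7
Max prey = 39 at step 2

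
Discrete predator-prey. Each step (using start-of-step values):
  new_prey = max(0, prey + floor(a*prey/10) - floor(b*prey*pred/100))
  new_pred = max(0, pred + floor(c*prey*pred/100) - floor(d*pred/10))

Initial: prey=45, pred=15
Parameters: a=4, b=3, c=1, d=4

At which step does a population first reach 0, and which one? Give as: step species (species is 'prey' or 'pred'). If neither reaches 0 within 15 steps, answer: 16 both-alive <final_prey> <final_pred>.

Answer: 16 both-alive 44 13

Derivation:
Step 1: prey: 45+18-20=43; pred: 15+6-6=15
Step 2: prey: 43+17-19=41; pred: 15+6-6=15
Step 3: prey: 41+16-18=39; pred: 15+6-6=15
Step 4: prey: 39+15-17=37; pred: 15+5-6=14
Step 5: prey: 37+14-15=36; pred: 14+5-5=14
Step 6: prey: 36+14-15=35; pred: 14+5-5=14
Step 7: prey: 35+14-14=35; pred: 14+4-5=13
Step 8: prey: 35+14-13=36; pred: 13+4-5=12
Step 9: prey: 36+14-12=38; pred: 12+4-4=12
Step 10: prey: 38+15-13=40; pred: 12+4-4=12
Step 11: prey: 40+16-14=42; pred: 12+4-4=12
Step 12: prey: 42+16-15=43; pred: 12+5-4=13
Step 13: prey: 43+17-16=44; pred: 13+5-5=13
Step 14: prey: 44+17-17=44; pred: 13+5-5=13
Steps 15-15: state stable at prey=44, pred=13 (no change)
No extinction within 15 steps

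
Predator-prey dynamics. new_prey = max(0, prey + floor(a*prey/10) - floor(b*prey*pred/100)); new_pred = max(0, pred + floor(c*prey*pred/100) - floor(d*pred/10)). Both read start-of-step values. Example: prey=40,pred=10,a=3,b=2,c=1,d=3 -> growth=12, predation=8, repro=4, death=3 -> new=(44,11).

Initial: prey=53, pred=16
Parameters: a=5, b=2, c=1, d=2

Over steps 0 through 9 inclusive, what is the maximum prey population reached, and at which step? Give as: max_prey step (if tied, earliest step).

Answer: 68 2

Derivation:
Step 1: prey: 53+26-16=63; pred: 16+8-3=21
Step 2: prey: 63+31-26=68; pred: 21+13-4=30
Step 3: prey: 68+34-40=62; pred: 30+20-6=44
Step 4: prey: 62+31-54=39; pred: 44+27-8=63
Step 5: prey: 39+19-49=9; pred: 63+24-12=75
Step 6: prey: 9+4-13=0; pred: 75+6-15=66
Step 7: prey: 0+0-0=0; pred: 66+0-13=53
Step 8: prey: 0+0-0=0; pred: 53+0-10=43
Step 9: prey: 0+0-0=0; pred: 43+0-8=35
Max prey = 68 at step 2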